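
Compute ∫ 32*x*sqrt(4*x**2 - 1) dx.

Let u = 4*x**2 - 1, so du = (8*x) dx.
Rewriting, the integral becomes 4·∫ √u du = 4·(2/3)u^(3/2).
Substituting back, u = 4*x**2 - 1.

8*(4*x**2 - 1)**(3/2)/3 + C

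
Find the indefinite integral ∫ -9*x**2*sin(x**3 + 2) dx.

3*cos(x**3 + 2) + C

Let u = x**3 + 2, so du = (3*x**2) dx.
Rewriting, the integral becomes -3·∫ sin(u) du = -3·-cos(u).
Substituting back, u = x**3 + 2.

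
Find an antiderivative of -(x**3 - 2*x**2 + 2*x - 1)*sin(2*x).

x**3*cos(2*x)/2 - 3*x**2*sin(2*x)/4 - x**2*cos(2*x) + x*sin(2*x) + x*cos(2*x)/4 - sin(2*x)/8 + C

Use integration by parts with u = x**3 - 2*x**2 + 2*x - 1, dv = -sin(2*x) dx, so v = cos(2*x)/2.
Apply parts 3 times (tabular method): alternate signs, differentiate u down to 0, integrate dv up.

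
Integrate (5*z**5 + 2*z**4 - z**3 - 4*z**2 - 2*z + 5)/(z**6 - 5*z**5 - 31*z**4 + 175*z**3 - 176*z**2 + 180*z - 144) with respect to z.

Factor the denominator: (z - 6)*(z - 4)*(z - 1)*(z + 6)*(z**2 + 1).
Partial-fraction decomposition: -(67*z + 13)/(1258*(z**2 + 1)) + 36199/(31080*(z + 6)) + 1/(42*(z - 1)) - 5501/(1020*(z - 4)) + 8221/(888*(z - 6)).
Integrate each term; A/(z−a) gives A·log|z−a|; the (Bz+D)/(z²+p²) term gives a log and an atan.

8221*log(z - 6)/888 - 5501*log(z - 4)/1020 + log(z - 1)/42 + 36199*log(z + 6)/31080 - 67*log(z**2 + 1)/2516 - 13*atan(z)/1258 + C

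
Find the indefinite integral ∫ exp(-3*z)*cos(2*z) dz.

Let I denote the integral. Integrate by parts with u = cos(2*z), dv = exp(-3*z) dz, so v = -exp(-3*z)/3: I = -exp(-3*z)*cos(2*z)/3 − (2/3)·∫ exp(-3*z)*sin(2*z) dz.
Apply parts again with u = sin(2*z), dv = exp(-3*z) dz: ∫ exp(-3*z)*sin(2*z) dz = -exp(-3*z)*sin(2*z)/3 + (2/3)·I. Substituting back brings back I: I = 2*exp(-3*z)*sin(2*z)/9 - exp(-3*z)*cos(2*z)/3 − (4/9)·I.
Solving for I: (1 + 4/9)·I equals the remaining terms, so I = (9/13)·(2*exp(-3*z)*sin(2*z)/9 - exp(-3*z)*cos(2*z)/3).

2*exp(-3*z)*sin(2*z)/13 - 3*exp(-3*z)*cos(2*z)/13 + C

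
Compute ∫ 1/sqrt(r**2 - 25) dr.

Substitute r = 5·sec(θ), so dr = 5·sec(θ)*tan(θ) dθ and the radical becomes sqrt(r**2 - 25) = 5·tan(θ) by the Pythagorean identity.
Integrate the resulting trig expression in θ, then back-substitute sec(θ) = r/5, tan(θ) = sqrt(r**2 - 25)/5 (absorbing any constant into C).

log(r + sqrt(r**2 - 25)) + C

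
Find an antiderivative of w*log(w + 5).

Use integration by parts with u = log(w + 5), dv = w dw.
Then du = 1/(w + 5) dw and v = w**2/2.

w**2*log(w + 5)/2 - w**2/4 + 5*w/2 - 25*log(w + 5)/2 + C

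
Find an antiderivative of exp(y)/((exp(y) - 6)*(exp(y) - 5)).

Let u = e^y, du = e^y dy.
The integral becomes ∫ du/((u-6)(u-5)); decompose into partial fractions.

log(exp(y) - 6) - log(exp(y) - 5) + C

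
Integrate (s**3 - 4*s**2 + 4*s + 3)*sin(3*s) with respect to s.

Use integration by parts with u = s**3 - 4*s**2 + 4*s + 3, dv = sin(3*s) ds, so v = -cos(3*s)/3.
Apply parts 3 times (tabular method): alternate signs, differentiate u down to 0, integrate dv up.

-s**3*cos(3*s)/3 + s**2*sin(3*s)/3 + 4*s**2*cos(3*s)/3 - 8*s*sin(3*s)/9 - 10*s*cos(3*s)/9 + 10*sin(3*s)/27 - 35*cos(3*s)/27 + C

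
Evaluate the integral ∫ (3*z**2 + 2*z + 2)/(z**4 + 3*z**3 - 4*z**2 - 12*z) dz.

Factor the denominator: z*(z - 2)*(z + 2)*(z + 3).
Partial-fraction decomposition: -23/(15*(z + 3)) + 5/(4*(z + 2)) + 9/(20*(z - 2)) - 1/(6*z).
Integrate each term: A/(z−a) contributes A·log|z−a|.

-log(z)/6 + 9*log(z - 2)/20 + 5*log(z + 2)/4 - 23*log(z + 3)/15 + C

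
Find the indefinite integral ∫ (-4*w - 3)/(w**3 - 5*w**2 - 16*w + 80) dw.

Factor the denominator: (w - 5)*(w - 4)*(w + 4).
Partial-fraction decomposition: 13/(72*(w + 4)) + 19/(8*(w - 4)) - 23/(9*(w - 5)).
Integrate each term: A/(w−a) contributes A·log|w−a|.

-23*log(w - 5)/9 + 19*log(w - 4)/8 + 13*log(w + 4)/72 + C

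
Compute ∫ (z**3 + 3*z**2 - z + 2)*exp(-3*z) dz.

(-9*z**3 - 36*z**2 - 15*z - 23)*exp(-3*z)/27 + C

Use integration by parts with u = z**3 + 3*z**2 - z + 2, dv = exp(-3*z) dz, so v = -exp(-3*z)/3.
Apply parts 3 times (tabular method): alternate signs, differentiate u down to 0, integrate dv up.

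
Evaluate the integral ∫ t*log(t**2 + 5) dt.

Let u = t**2 + 5, so du = (2*t) dt.
The integral becomes (1/2)·∫ log(u) du; integrate by parts with u′=log(u), dv′=du.

t**2*log(t**2 + 5)/2 - t**2/2 + 5*log(t**2 + 5)/2 + C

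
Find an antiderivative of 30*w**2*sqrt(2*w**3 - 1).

Let u = 2*w**3 - 1, so du = (6*w**2) dw.
Rewriting, the integral becomes 5·∫ √u du = 5·(2/3)u^(3/2).
Substituting back, u = 2*w**3 - 1.

10*(2*w**3 - 1)**(3/2)/3 + C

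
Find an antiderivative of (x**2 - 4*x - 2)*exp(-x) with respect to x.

Use integration by parts with u = x**2 - 4*x - 2, dv = exp(-x) dx, so v = -exp(-x).
Apply parts 2 times (tabular method): alternate signs, differentiate u down to 0, integrate dv up.

(-x**2 + 2*x + 4)*exp(-x) + C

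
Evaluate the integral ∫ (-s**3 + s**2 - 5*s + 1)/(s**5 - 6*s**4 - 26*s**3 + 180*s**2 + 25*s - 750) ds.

Factor the denominator: (s - 5)**2*(s - 3)*(s + 2)*(s + 5).
Partial-fraction decomposition: 11/(150*(s + 5)) - 23/(735*(s + 2)) - 1/(5*(s - 3)) + 387/(2450*(s - 5)) - 31/(35*(s - 5)**2).
Integrate each term; A/(s−a) gives A·log|s−a|; A/(s−a)² gives −A/(s−a).

387*log(s - 5)/2450 - log(s - 3)/5 - 23*log(s + 2)/735 + 11*log(s + 5)/150 + 31/(35*s - 175) + C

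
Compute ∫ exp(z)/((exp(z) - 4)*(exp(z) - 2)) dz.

Let u = e^z, du = e^z dz.
The integral becomes ∫ du/((u-4)(u-2)); decompose into partial fractions.

log(exp(z) - 4)/2 - log(exp(z) - 2)/2 + C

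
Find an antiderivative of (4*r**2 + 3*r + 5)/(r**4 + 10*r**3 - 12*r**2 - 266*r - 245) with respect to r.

5*log(r - 5)/36 - log(r + 1)/36 - log(r + 7)/9 - 5/(2*r + 14) + C

Factor the denominator: (r - 5)*(r + 1)*(r + 7)**2.
Partial-fraction decomposition: -1/(9*(r + 7)) + 5/(2*(r + 7)**2) - 1/(36*(r + 1)) + 5/(36*(r - 5)).
Integrate each term; A/(r−a) gives A·log|r−a|; A/(r−a)² gives −A/(r−a).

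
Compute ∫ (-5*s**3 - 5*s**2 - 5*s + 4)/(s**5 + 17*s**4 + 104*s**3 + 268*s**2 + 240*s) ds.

log(s)/60 - 17*log(s + 2)/24 + 33*log(s + 4)/2 - 529*log(s + 5)/15 + 467*log(s + 6)/24 + C

Factor the denominator: s*(s + 2)*(s + 4)*(s + 5)*(s + 6).
Partial-fraction decomposition: 467/(24*(s + 6)) - 529/(15*(s + 5)) + 33/(2*(s + 4)) - 17/(24*(s + 2)) + 1/(60*s).
Integrate each term: A/(s−a) contributes A·log|s−a|.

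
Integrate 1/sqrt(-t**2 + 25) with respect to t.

asin(t/5) + C

Substitute t = 5·sin(θ), so dt = 5·cos(θ) dθ and the radical becomes sqrt(-t**2 + 25) = 5·cos(θ) by the Pythagorean identity.
Integrate the resulting trig expression in θ, then back-substitute θ = asin(t/5), sin(θ) = t/5, cos(θ) = sqrt(-t**2 + 25)/5 (absorbing any constant into C).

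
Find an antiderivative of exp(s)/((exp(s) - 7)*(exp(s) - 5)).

log(exp(s) - 7)/2 - log(exp(s) - 5)/2 + C

Let u = e^s, du = e^s ds.
The integral becomes ∫ du/((u-7)(u-5)); decompose into partial fractions.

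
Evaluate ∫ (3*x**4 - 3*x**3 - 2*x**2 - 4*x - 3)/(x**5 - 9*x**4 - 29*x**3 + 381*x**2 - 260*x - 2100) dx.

155*log(x - 7)/12 - 251161*log(x - 5)/23716 - 23*log(x + 2)/588 + 345*log(x + 6)/484 + 1427/(154*x - 770) + C

Factor the denominator: (x - 7)*(x - 5)**2*(x + 2)*(x + 6).
Partial-fraction decomposition: 345/(484*(x + 6)) - 23/(588*(x + 2)) - 251161/(23716*(x - 5)) - 1427/(154*(x - 5)**2) + 155/(12*(x - 7)).
Integrate each term; A/(x−a) gives A·log|x−a|; A/(x−a)² gives −A/(x−a).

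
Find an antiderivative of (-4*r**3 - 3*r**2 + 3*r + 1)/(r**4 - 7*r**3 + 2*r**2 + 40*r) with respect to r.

Factor the denominator: r*(r - 5)*(r - 4)*(r + 2).
Partial-fraction decomposition: -5/(28*(r + 2)) + 97/(8*(r - 4)) - 559/(35*(r - 5)) + 1/(40*r).
Integrate each term: A/(r−a) contributes A·log|r−a|.

log(r)/40 - 559*log(r - 5)/35 + 97*log(r - 4)/8 - 5*log(r + 2)/28 + C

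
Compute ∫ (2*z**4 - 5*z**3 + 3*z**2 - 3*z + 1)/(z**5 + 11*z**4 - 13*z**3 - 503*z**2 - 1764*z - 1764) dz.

Factor the denominator: (z - 7)*(z + 2)*(z + 3)*(z + 6)*(z + 7).
Partial-fraction decomposition: 3343/(140*(z + 7)) - 3799/(156*(z + 6)) + 167/(60*(z + 3)) - 91/(180*(z + 2)) + 1607/(8190*(z - 7)).
Integrate each term: A/(z−a) contributes A·log|z−a|.

1607*log(z - 7)/8190 - 91*log(z + 2)/180 + 167*log(z + 3)/60 - 3799*log(z + 6)/156 + 3343*log(z + 7)/140 + C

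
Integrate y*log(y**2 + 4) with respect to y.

Let u = y**2 + 4, so du = (2*y) dy.
The integral becomes (1/2)·∫ log(u) du; integrate by parts with u′=log(u), dv′=du.

y**2*log(y**2 + 4)/2 - y**2/2 + 2*log(y**2 + 4) + C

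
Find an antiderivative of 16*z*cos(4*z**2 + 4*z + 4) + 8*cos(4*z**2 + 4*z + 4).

Let u = 4*z**2 + 4*z + 4, so du = (8*z + 4) dz.
Rewriting, the integral becomes 2·∫ cos(u) du = 2·sin(u).
Substituting back, u = 4*z**2 + 4*z + 4.

2*sin(4*z**2 + 4*z + 4) + C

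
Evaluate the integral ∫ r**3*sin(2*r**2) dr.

Let u = r², du = 2r dr; rewrite as (1/2)∫ u^1·sin(2u) du.
Now integrate by parts 1 time.

-r**2*cos(2*r**2)/4 + sin(2*r**2)/8 + C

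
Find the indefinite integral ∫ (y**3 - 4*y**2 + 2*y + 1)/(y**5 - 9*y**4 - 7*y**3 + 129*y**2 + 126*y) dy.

log(y)/126 + 81*log(y - 7)/280 - 85*log(y - 6)/378 + 3*log(y + 1)/56 - 17*log(y + 3)/135 + C

Factor the denominator: y*(y - 7)*(y - 6)*(y + 1)*(y + 3).
Partial-fraction decomposition: -17/(135*(y + 3)) + 3/(56*(y + 1)) - 85/(378*(y - 6)) + 81/(280*(y - 7)) + 1/(126*y).
Integrate each term: A/(y−a) contributes A·log|y−a|.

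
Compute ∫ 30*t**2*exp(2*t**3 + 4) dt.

5*exp(2*t**3 + 4) + C

Let u = 2*t**3 + 4, so du = (6*t**2) dt.
Rewriting, the integral becomes 5·∫ e^u du = 5·e^u.
Substituting back, u = 2*t**3 + 4.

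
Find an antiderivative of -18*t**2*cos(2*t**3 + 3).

-3*sin(2*t**3 + 3) + C

Let u = 2*t**3 + 3, so du = (6*t**2) dt.
Rewriting, the integral becomes -3·∫ cos(u) du = -3·sin(u).
Substituting back, u = 2*t**3 + 3.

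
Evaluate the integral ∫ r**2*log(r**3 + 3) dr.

r**3*log(r**3 + 3)/3 - r**3/3 + log(r**3 + 3) + C

Let u = r**3 + 3, so du = (3*r**2) dr.
The integral becomes (1/3)·∫ log(u) du; integrate by parts with u′=log(u), dv′=du.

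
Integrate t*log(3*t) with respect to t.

Use integration by parts with u = log(3*t), dv = t dt.
Then du = 1/t dt and v = t**2/2.

t**2*(log(t) + log(3))/2 - t**2/4 + C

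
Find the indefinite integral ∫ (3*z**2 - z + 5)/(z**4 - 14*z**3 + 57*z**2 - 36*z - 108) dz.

-335*log(z - 6)/441 + 29*log(z - 3)/36 - 9*log(z + 1)/196 - 107/(21*z - 126) + C

Factor the denominator: (z - 6)**2*(z - 3)*(z + 1).
Partial-fraction decomposition: -9/(196*(z + 1)) + 29/(36*(z - 3)) - 335/(441*(z - 6)) + 107/(21*(z - 6)**2).
Integrate each term; A/(z−a) gives A·log|z−a|; A/(z−a)² gives −A/(z−a).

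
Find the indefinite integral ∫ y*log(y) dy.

Use integration by parts with u = log(y), dv = y dy.
Then du = 1/y dy and v = y**2/2.

y**2*log(y)/2 - y**2/4 + C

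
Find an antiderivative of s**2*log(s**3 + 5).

s**3*log(s**3 + 5)/3 - s**3/3 + 5*log(s**3 + 5)/3 + C

Let u = s**3 + 5, so du = (3*s**2) ds.
The integral becomes (1/3)·∫ log(u) du; integrate by parts with u′=log(u), dv′=du.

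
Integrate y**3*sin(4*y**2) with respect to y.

-y**2*cos(4*y**2)/8 + sin(4*y**2)/32 + C

Let u = y², du = 2y dy; rewrite as (1/2)∫ u^1·sin(4u) du.
Now integrate by parts 1 time.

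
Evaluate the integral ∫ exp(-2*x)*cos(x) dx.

exp(-2*x)*sin(x)/5 - 2*exp(-2*x)*cos(x)/5 + C

Let I denote the integral. Integrate by parts with u = cos(x), dv = exp(-2*x) dx, so v = -exp(-2*x)/2: I = -exp(-2*x)*cos(x)/2 − (1/2)·∫ exp(-2*x)*sin(x) dx.
Apply parts again with u = sin(x), dv = exp(-2*x) dx: ∫ exp(-2*x)*sin(x) dx = -exp(-2*x)*sin(x)/2 + (1/2)·I. Substituting back brings back I: I = exp(-2*x)*sin(x)/4 - exp(-2*x)*cos(x)/2 − (1/4)·I.
Solving for I: (1 + 1/4)·I equals the remaining terms, so I = (4/5)·(exp(-2*x)*sin(x)/4 - exp(-2*x)*cos(x)/2).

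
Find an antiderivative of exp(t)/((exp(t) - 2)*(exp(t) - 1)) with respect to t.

log(exp(t) - 2) - log(exp(t) - 1) + C

Let u = e^t, du = e^t dt.
The integral becomes ∫ du/((u-1)(u-2)); decompose into partial fractions.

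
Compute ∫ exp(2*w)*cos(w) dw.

exp(2*w)*sin(w)/5 + 2*exp(2*w)*cos(w)/5 + C

Let I denote the integral. Integrate by parts with u = cos(w), dv = exp(2*w) dw, so v = exp(2*w)/2: I = exp(2*w)*cos(w)/2 + (1/2)·∫ exp(2*w)*sin(w) dw.
Apply parts again with u = sin(w), dv = exp(2*w) dw: ∫ exp(2*w)*sin(w) dw = exp(2*w)*sin(w)/2 − (1/2)·I. Substituting back brings back I: I = exp(2*w)*sin(w)/4 + exp(2*w)*cos(w)/2 − (1/4)·I.
Solving for I: (1 + 1/4)·I equals the remaining terms, so I = (4/5)·(exp(2*w)*sin(w)/4 + exp(2*w)*cos(w)/2).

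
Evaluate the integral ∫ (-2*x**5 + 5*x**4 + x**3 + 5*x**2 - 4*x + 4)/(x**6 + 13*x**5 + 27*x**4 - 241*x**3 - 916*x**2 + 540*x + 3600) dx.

Factor the denominator: (x - 4)*(x - 2)*(x + 3)*(x + 5)**2*(x + 6).
Partial-fraction decomposition: -2753/(30*(x + 6)) + 463741/(5292*(x + 5)) - 3133/(42*(x + 5)**2) + 185/(84*(x + 3)) - 1/(98*(x - 2)) - 53/(945*(x - 4)).
Integrate each term; A/(x−a) gives A·log|x−a|; A/(x−a)² gives −A/(x−a).

-53*log(x - 4)/945 - log(x - 2)/98 + 185*log(x + 3)/84 + 463741*log(x + 5)/5292 - 2753*log(x + 6)/30 + 3133/(42*x + 210) + C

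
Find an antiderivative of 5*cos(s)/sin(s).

5*log(sin(s)) + C

Let u = sin(s), so du = (cos(s)) ds.
Rewriting, the integral becomes 5·∫ 1/u du = 5·log(u).
Substituting back, u = sin(s).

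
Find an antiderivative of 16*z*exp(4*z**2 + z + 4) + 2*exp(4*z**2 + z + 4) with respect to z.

Let u = 4*z**2 + z + 4, so du = (8*z + 1) dz.
Rewriting, the integral becomes 2·∫ e^u du = 2·e^u.
Substituting back, u = 4*z**2 + z + 4.

2*exp(4*z**2 + z + 4) + C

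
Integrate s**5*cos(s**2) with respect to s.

Let u = s², du = 2s ds; rewrite as (1/2)∫ u^2·cos(1u) du.
Now integrate by parts 2 times.

s**4*sin(s**2)/2 + s**2*cos(s**2) - sin(s**2) + C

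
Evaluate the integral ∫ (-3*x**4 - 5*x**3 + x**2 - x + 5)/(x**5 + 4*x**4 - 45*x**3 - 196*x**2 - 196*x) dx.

-5*log(x)/196 - 2957*log(x - 7)/2646 + 967*log(x + 2)/2700 - 5427*log(x + 7)/2450 - 1/(30*x + 60) + C

Factor the denominator: x*(x - 7)*(x + 2)**2*(x + 7).
Partial-fraction decomposition: -5427/(2450*(x + 7)) + 967/(2700*(x + 2)) + 1/(30*(x + 2)**2) - 2957/(2646*(x - 7)) - 5/(196*x).
Integrate each term; A/(x−a) gives A·log|x−a|; A/(x−a)² gives −A/(x−a).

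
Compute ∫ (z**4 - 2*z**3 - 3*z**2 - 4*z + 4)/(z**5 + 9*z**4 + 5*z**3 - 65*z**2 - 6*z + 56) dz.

Factor the denominator: (z - 2)*(z - 1)*(z + 1)*(z + 4)*(z + 7).
Partial-fraction decomposition: 743/(324*(z + 7)) - 178/(135*(z + 4)) + 2/(27*(z + 1)) + 1/(20*(z - 1)) - 8/(81*(z - 2)).
Integrate each term: A/(z−a) contributes A·log|z−a|.

-8*log(z - 2)/81 + log(z - 1)/20 + 2*log(z + 1)/27 - 178*log(z + 4)/135 + 743*log(z + 7)/324 + C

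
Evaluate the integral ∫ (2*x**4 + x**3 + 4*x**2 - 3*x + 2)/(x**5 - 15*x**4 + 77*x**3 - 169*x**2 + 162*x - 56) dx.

887*log(x - 7)/90 - 35*log(x - 4)/3 + 26*log(x - 2)/5 - 25*log(x - 1)/18 + 1/(3*x - 3) + C

Factor the denominator: (x - 7)*(x - 4)*(x - 2)*(x - 1)**2.
Partial-fraction decomposition: -25/(18*(x - 1)) - 1/(3*(x - 1)**2) + 26/(5*(x - 2)) - 35/(3*(x - 4)) + 887/(90*(x - 7)).
Integrate each term; A/(x−a) gives A·log|x−a|; A/(x−a)² gives −A/(x−a).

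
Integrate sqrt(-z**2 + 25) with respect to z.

Substitute z = 5·sin(θ), so dz = 5·cos(θ) dθ and the radical becomes sqrt(-z**2 + 25) = 5·cos(θ) by the Pythagorean identity.
Integrate the resulting trig expression in θ, then back-substitute θ = asin(z/5), sin(θ) = z/5, cos(θ) = sqrt(-z**2 + 25)/5 (absorbing any constant into C).

z*sqrt(-z**2 + 25)/2 + 25*asin(z/5)/2 + C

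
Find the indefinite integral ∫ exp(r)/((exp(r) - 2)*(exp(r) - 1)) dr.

Let u = e^r, du = e^r dr.
The integral becomes ∫ du/((u-2)(u-1)); decompose into partial fractions.

log(exp(r) - 2) - log(exp(r) - 1) + C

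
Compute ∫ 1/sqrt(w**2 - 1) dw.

Substitute w = sec(θ), so dw = sec(θ)*tan(θ) dθ and the radical becomes sqrt(w**2 - 1) = tan(θ) by the Pythagorean identity.
Integrate the resulting trig expression in θ, then back-substitute sec(θ) = w, tan(θ) = sqrt(w**2 - 1) (absorbing any constant into C).

log(w + sqrt(w**2 - 1)) + C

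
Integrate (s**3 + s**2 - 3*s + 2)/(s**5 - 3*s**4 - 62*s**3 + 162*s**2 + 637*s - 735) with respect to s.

373*log(s - 7)/1680 - 137*log(s - 5)/768 + log(s - 1)/768 + 7*log(s + 3)/1280 - 271*log(s + 7)/5376 + C

Factor the denominator: (s - 7)*(s - 5)*(s - 1)*(s + 3)*(s + 7).
Partial-fraction decomposition: -271/(5376*(s + 7)) + 7/(1280*(s + 3)) + 1/(768*(s - 1)) - 137/(768*(s - 5)) + 373/(1680*(s - 7)).
Integrate each term: A/(s−a) contributes A·log|s−a|.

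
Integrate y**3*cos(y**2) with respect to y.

Let u = y², du = 2y dy; rewrite as (1/2)∫ u^1·cos(1u) du.
Now integrate by parts 1 time.

y**2*sin(y**2)/2 + cos(y**2)/2 + C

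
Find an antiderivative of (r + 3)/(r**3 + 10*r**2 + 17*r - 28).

log(r - 1)/10 + log(r + 4)/15 - log(r + 7)/6 + C

Factor the denominator: (r - 1)*(r + 4)*(r + 7).
Partial-fraction decomposition: -1/(6*(r + 7)) + 1/(15*(r + 4)) + 1/(10*(r - 1)).
Integrate each term: A/(r−a) contributes A·log|r−a|.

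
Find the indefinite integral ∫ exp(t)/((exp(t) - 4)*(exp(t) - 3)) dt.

Let u = e^t, du = e^t dt.
The integral becomes ∫ du/((u-4)(u-3)); decompose into partial fractions.

log(exp(t) - 4) - log(exp(t) - 3) + C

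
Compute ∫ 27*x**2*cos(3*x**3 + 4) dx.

3*sin(3*x**3 + 4) + C

Let u = 3*x**3 + 4, so du = (9*x**2) dx.
Rewriting, the integral becomes 3·∫ cos(u) du = 3·sin(u).
Substituting back, u = 3*x**3 + 4.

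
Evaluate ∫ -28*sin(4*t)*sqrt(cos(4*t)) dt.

Let u = cos(4*t), so du = (-4*sin(4*t)) dt.
Rewriting, the integral becomes 7·∫ √u du = 7·(2/3)u^(3/2).
Substituting back, u = cos(4*t).

14*cos(4*t)**(3/2)/3 + C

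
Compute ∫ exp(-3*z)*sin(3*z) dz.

Let I denote the integral. Integrate by parts with u = sin(3*z), dv = exp(-3*z) dz, so v = -exp(-3*z)/3: I = -exp(-3*z)*sin(3*z)/3 + ∫ exp(-3*z)*cos(3*z) dz.
Apply parts again with u = cos(3*z), dv = exp(-3*z) dz: ∫ exp(-3*z)*cos(3*z) dz = -exp(-3*z)*cos(3*z)/3 − I. Substituting back brings back I: I = -exp(-3*z)*sin(3*z)/3 - exp(-3*z)*cos(3*z)/3 − I.
Solving for I: (1 + 1)·I equals the remaining terms, so I = (1/2)·(-exp(-3*z)*sin(3*z)/3 - exp(-3*z)*cos(3*z)/3).

-exp(-3*z)*sin(3*z)/6 - exp(-3*z)*cos(3*z)/6 + C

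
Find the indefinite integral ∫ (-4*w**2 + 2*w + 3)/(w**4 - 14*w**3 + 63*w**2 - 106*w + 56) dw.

Factor the denominator: (w - 7)*(w - 4)*(w - 2)*(w - 1).
Partial-fraction decomposition: -1/(18*(w - 1)) - 9/(10*(w - 2)) + 53/(18*(w - 4)) - 179/(90*(w - 7)).
Integrate each term: A/(w−a) contributes A·log|w−a|.

-179*log(w - 7)/90 + 53*log(w - 4)/18 - 9*log(w - 2)/10 - log(w - 1)/18 + C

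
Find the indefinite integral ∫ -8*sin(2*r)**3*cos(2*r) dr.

Let u = sin(2*r), so du = (2*cos(2*r)) dr.
Rewriting, the integral becomes -4·∫ u^3 du = -4·u^4/4.
Substituting back, u = sin(2*r).

-sin(2*r)**4 + C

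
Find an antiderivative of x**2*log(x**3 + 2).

x**3*log(x**3 + 2)/3 - x**3/3 + 2*log(x**3 + 2)/3 + C

Let u = x**3 + 2, so du = (3*x**2) dx.
The integral becomes (1/3)·∫ log(u) du; integrate by parts with u′=log(u), dv′=du.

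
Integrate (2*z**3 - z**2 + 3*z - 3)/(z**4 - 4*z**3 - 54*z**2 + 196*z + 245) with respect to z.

655*log(z - 7)/224 - 79*log(z - 5)/48 - log(z + 1)/32 + 253*log(z + 7)/336 + C

Factor the denominator: (z - 7)*(z - 5)*(z + 1)*(z + 7).
Partial-fraction decomposition: 253/(336*(z + 7)) - 1/(32*(z + 1)) - 79/(48*(z - 5)) + 655/(224*(z - 7)).
Integrate each term: A/(z−a) contributes A·log|z−a|.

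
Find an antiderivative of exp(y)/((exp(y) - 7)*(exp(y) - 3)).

log(exp(y) - 7)/4 - log(exp(y) - 3)/4 + C

Let u = e^y, du = e^y dy.
The integral becomes ∫ du/((u-3)(u-7)); decompose into partial fractions.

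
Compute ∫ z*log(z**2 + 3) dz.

z**2*log(z**2 + 3)/2 - z**2/2 + 3*log(z**2 + 3)/2 + C

Let u = z**2 + 3, so du = (2*z) dz.
The integral becomes (1/2)·∫ log(u) du; integrate by parts with u′=log(u), dv′=du.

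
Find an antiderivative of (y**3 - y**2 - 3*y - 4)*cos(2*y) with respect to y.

y**3*sin(2*y)/2 - y**2*sin(2*y)/2 + 3*y**2*cos(2*y)/4 - 9*y*sin(2*y)/4 - y*cos(2*y)/2 - 7*sin(2*y)/4 - 9*cos(2*y)/8 + C

Use integration by parts with u = y**3 - y**2 - 3*y - 4, dv = cos(2*y) dy, so v = sin(2*y)/2.
Apply parts 3 times (tabular method): alternate signs, differentiate u down to 0, integrate dv up.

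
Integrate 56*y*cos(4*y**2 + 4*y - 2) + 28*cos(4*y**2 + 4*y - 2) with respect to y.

Let u = 4*y**2 + 4*y - 2, so du = (8*y + 4) dy.
Rewriting, the integral becomes 7·∫ cos(u) du = 7·sin(u).
Substituting back, u = 4*y**2 + 4*y - 2.

7*sin(4*y**2 + 4*y - 2) + C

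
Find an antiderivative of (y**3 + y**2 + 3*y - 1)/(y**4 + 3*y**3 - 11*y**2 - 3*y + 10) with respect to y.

17*log(y - 2)/21 - log(y - 1)/3 - log(y + 1)/6 + 29*log(y + 5)/42 + C

Factor the denominator: (y - 2)*(y - 1)*(y + 1)*(y + 5).
Partial-fraction decomposition: 29/(42*(y + 5)) - 1/(6*(y + 1)) - 1/(3*(y - 1)) + 17/(21*(y - 2)).
Integrate each term: A/(y−a) contributes A·log|y−a|.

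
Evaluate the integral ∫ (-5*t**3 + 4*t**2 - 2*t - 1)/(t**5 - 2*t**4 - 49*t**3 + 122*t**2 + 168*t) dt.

-log(t)/168 - 73*log(t - 6)/84 + 53*log(t - 4)/88 - log(t + 1)/21 + 74*log(t + 7)/231 + C

Factor the denominator: t*(t - 6)*(t - 4)*(t + 1)*(t + 7).
Partial-fraction decomposition: 74/(231*(t + 7)) - 1/(21*(t + 1)) + 53/(88*(t - 4)) - 73/(84*(t - 6)) - 1/(168*t).
Integrate each term: A/(t−a) contributes A·log|t−a|.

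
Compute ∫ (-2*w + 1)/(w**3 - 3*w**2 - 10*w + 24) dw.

-log(w - 4)/2 + 3*log(w - 2)/10 + log(w + 3)/5 + C

Factor the denominator: (w - 4)*(w - 2)*(w + 3).
Partial-fraction decomposition: 1/(5*(w + 3)) + 3/(10*(w - 2)) - 1/(2*(w - 4)).
Integrate each term: A/(w−a) contributes A·log|w−a|.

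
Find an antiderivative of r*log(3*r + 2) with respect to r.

Use integration by parts with u = log(3*r + 2), dv = r dr.
Then du = 3/(3*r + 2) dr and v = r**2/2.

r**2*log(3*r + 2)/2 - r**2/4 + r/3 - 2*log(3*r + 2)/9 + C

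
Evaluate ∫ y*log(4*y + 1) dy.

Use integration by parts with u = log(4*y + 1), dv = y dy.
Then du = 4/(4*y + 1) dy and v = y**2/2.

y**2*log(4*y + 1)/2 - y**2/4 + y/8 - log(4*y + 1)/32 + C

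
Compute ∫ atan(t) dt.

t*atan(t) - log(t**2 + 1)/2 + C

Use integration by parts with u = arctan(t), dv = dt.
Then du = 1/(t**2 + 1) dt.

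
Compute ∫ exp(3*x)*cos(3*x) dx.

exp(3*x)*sin(3*x)/6 + exp(3*x)*cos(3*x)/6 + C

Let I denote the integral. Integrate by parts with u = cos(3*x), dv = exp(3*x) dx, so v = exp(3*x)/3: I = exp(3*x)*cos(3*x)/3 + ∫ exp(3*x)*sin(3*x) dx.
Apply parts again with u = sin(3*x), dv = exp(3*x) dx: ∫ exp(3*x)*sin(3*x) dx = exp(3*x)*sin(3*x)/3 − I. Substituting back brings back I: I = exp(3*x)*sin(3*x)/3 + exp(3*x)*cos(3*x)/3 − I.
Solving for I: (1 + 1)·I equals the remaining terms, so I = (1/2)·(exp(3*x)*sin(3*x)/3 + exp(3*x)*cos(3*x)/3).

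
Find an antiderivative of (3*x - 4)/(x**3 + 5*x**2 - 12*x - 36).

log(x - 3)/9 + log(x + 2)/2 - 11*log(x + 6)/18 + C

Factor the denominator: (x - 3)*(x + 2)*(x + 6).
Partial-fraction decomposition: -11/(18*(x + 6)) + 1/(2*(x + 2)) + 1/(9*(x - 3)).
Integrate each term: A/(x−a) contributes A·log|x−a|.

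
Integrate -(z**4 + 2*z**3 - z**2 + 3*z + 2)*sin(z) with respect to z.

z**4*cos(z) - 4*z**3*sin(z) + 2*z**3*cos(z) - 6*z**2*sin(z) - 13*z**2*cos(z) + 26*z*sin(z) - 9*z*cos(z) + 9*sin(z) + 28*cos(z) + C

Use integration by parts with u = z**4 + 2*z**3 - z**2 + 3*z + 2, dv = -sin(z) dz, so v = cos(z).
Apply parts 4 times (tabular method): alternate signs, differentiate u down to 0, integrate dv up.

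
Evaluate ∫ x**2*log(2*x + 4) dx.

x**3*log(2*x + 4)/3 - x**3/9 + x**2/3 - 4*x/3 + 8*log(x + 2)/3 + C

Use integration by parts with u = log(2*x + 4), dv = x**2 dx.
Then du = 2/(2*x + 4) dx and v = x**3/3.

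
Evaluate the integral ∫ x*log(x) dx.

Use integration by parts with u = log(x), dv = x dx.
Then du = 1/x dx and v = x**2/2.

x**2*log(x)/2 - x**2/4 + C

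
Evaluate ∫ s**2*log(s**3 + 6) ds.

s**3*log(s**3 + 6)/3 - s**3/3 + 2*log(s**3 + 6) + C

Let u = s**3 + 6, so du = (3*s**2) ds.
The integral becomes (1/3)·∫ log(u) du; integrate by parts with u′=log(u), dv′=du.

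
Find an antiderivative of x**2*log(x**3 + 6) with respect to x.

Let u = x**3 + 6, so du = (3*x**2) dx.
The integral becomes (1/3)·∫ log(u) du; integrate by parts with u′=log(u), dv′=du.

x**3*log(x**3 + 6)/3 - x**3/3 + 2*log(x**3 + 6) + C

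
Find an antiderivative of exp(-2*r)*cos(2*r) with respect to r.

exp(-2*r)*sin(2*r)/4 - exp(-2*r)*cos(2*r)/4 + C

Let I denote the integral. Integrate by parts with u = cos(2*r), dv = exp(-2*r) dr, so v = -exp(-2*r)/2: I = -exp(-2*r)*cos(2*r)/2 − ∫ exp(-2*r)*sin(2*r) dr.
Apply parts again with u = sin(2*r), dv = exp(-2*r) dr: ∫ exp(-2*r)*sin(2*r) dr = -exp(-2*r)*sin(2*r)/2 + I. Substituting back brings back I: I = exp(-2*r)*sin(2*r)/2 - exp(-2*r)*cos(2*r)/2 − I.
Solving for I: (1 + 1)·I equals the remaining terms, so I = (1/2)·(exp(-2*r)*sin(2*r)/2 - exp(-2*r)*cos(2*r)/2).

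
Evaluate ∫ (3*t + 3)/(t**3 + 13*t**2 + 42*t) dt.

Factor the denominator: t*(t + 6)*(t + 7).
Partial-fraction decomposition: -18/(7*(t + 7)) + 5/(2*(t + 6)) + 1/(14*t).
Integrate each term: A/(t−a) contributes A·log|t−a|.

log(t)/14 + 5*log(t + 6)/2 - 18*log(t + 7)/7 + C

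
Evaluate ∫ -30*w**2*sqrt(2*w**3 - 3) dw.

Let u = 2*w**3 - 3, so du = (6*w**2) dw.
Rewriting, the integral becomes -5·∫ √u du = -5·(2/3)u^(3/2).
Substituting back, u = 2*w**3 - 3.

-10*(2*w**3 - 3)**(3/2)/3 + C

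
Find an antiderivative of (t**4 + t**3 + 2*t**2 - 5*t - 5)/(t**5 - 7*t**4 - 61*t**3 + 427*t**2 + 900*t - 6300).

467*log(t - 7)/52 - 1549*log(t - 6)/132 + 7*log(t - 5)/2 - 19*log(t + 5)/44 + 107*log(t + 6)/156 + C

Factor the denominator: (t - 7)*(t - 6)*(t - 5)*(t + 5)*(t + 6).
Partial-fraction decomposition: 107/(156*(t + 6)) - 19/(44*(t + 5)) + 7/(2*(t - 5)) - 1549/(132*(t - 6)) + 467/(52*(t - 7)).
Integrate each term: A/(t−a) contributes A·log|t−a|.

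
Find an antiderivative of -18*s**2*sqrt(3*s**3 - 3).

-4*(3*s**3 - 3)**(3/2)/3 + C

Let u = 3*s**3 - 3, so du = (9*s**2) ds.
Rewriting, the integral becomes -2·∫ √u du = -2·(2/3)u^(3/2).
Substituting back, u = 3*s**3 - 3.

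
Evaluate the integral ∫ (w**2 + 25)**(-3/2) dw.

w/(25*sqrt(w**2 + 25)) + C

Substitute w = 5·tan(θ), so dw = 5·sec(θ)^2 dθ and the radical becomes sqrt(w**2 + 25) = 5·sec(θ) by the Pythagorean identity.
Integrate the resulting trig expression in θ, then back-substitute tan(θ) = w/5, sec(θ) = sqrt(w**2 + 25)/5 (absorbing any constant into C).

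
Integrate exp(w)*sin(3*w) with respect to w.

exp(w)*sin(3*w)/10 - 3*exp(w)*cos(3*w)/10 + C

Let I denote the integral. Integrate by parts with u = sin(3*w), dv = exp(w) dw, so v = exp(w): I = exp(w)*sin(3*w) − 3·∫ exp(w)*cos(3*w) dw.
Apply parts again with u = cos(3*w), dv = exp(w) dw: ∫ exp(w)*cos(3*w) dw = exp(w)*cos(3*w) + 3·I. Substituting back brings back I: I = exp(w)*sin(3*w) - 3*exp(w)*cos(3*w) − 9·I.
Solving for I: (1 + 9)·I equals the remaining terms, so I = (1/10)·(exp(w)*sin(3*w) - 3*exp(w)*cos(3*w)).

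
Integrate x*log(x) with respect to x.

x**2*log(x)/2 - x**2/4 + C

Use integration by parts with u = log(x), dv = x dx.
Then du = 1/x dx and v = x**2/2.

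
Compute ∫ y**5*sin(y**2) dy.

Let u = y², du = 2y dy; rewrite as (1/2)∫ u^2·sin(1u) du.
Now integrate by parts 2 times.

-y**4*cos(y**2)/2 + y**2*sin(y**2) + cos(y**2) + C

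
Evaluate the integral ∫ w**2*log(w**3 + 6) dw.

Let u = w**3 + 6, so du = (3*w**2) dw.
The integral becomes (1/3)·∫ log(u) du; integrate by parts with u′=log(u), dv′=du.

w**3*log(w**3 + 6)/3 - w**3/3 + 2*log(w**3 + 6) + C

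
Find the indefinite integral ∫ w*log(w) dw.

Use integration by parts with u = log(w), dv = w dw.
Then du = 1/w dw and v = w**2/2.

w**2*log(w)/2 - w**2/4 + C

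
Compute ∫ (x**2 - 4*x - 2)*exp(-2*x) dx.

Use integration by parts with u = x**2 - 4*x - 2, dv = exp(-2*x) dx, so v = -exp(-2*x)/2.
Apply parts 2 times (tabular method): alternate signs, differentiate u down to 0, integrate dv up.

(-2*x**2 + 6*x + 7)*exp(-2*x)/4 + C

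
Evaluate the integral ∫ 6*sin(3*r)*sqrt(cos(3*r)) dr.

Let u = cos(3*r), so du = (-3*sin(3*r)) dr.
Rewriting, the integral becomes -2·∫ √u du = -2·(2/3)u^(3/2).
Substituting back, u = cos(3*r).

-4*cos(3*r)**(3/2)/3 + C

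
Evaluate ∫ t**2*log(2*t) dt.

t**3*(log(t) + log(2))/3 - t**3/9 + C

Use integration by parts with u = log(2*t), dv = t**2 dt.
Then du = 1/t dt and v = t**3/3.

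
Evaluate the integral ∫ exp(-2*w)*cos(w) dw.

Let I denote the integral. Integrate by parts with u = cos(w), dv = exp(-2*w) dw, so v = -exp(-2*w)/2: I = -exp(-2*w)*cos(w)/2 − (1/2)·∫ exp(-2*w)*sin(w) dw.
Apply parts again with u = sin(w), dv = exp(-2*w) dw: ∫ exp(-2*w)*sin(w) dw = -exp(-2*w)*sin(w)/2 + (1/2)·I. Substituting back brings back I: I = exp(-2*w)*sin(w)/4 - exp(-2*w)*cos(w)/2 − (1/4)·I.
Solving for I: (1 + 1/4)·I equals the remaining terms, so I = (4/5)·(exp(-2*w)*sin(w)/4 - exp(-2*w)*cos(w)/2).

exp(-2*w)*sin(w)/5 - 2*exp(-2*w)*cos(w)/5 + C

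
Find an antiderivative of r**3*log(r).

Use integration by parts with u = log(r), dv = r**3 dr.
Then du = 1/r dr and v = r**4/4.

r**4*log(r)/4 - r**4/16 + C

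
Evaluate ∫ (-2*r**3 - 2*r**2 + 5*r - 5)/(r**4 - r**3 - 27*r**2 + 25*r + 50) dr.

Factor the denominator: (r - 5)*(r - 2)*(r + 1)*(r + 5).
Partial-fraction decomposition: -17/(28*(r + 5)) - 5/(36*(r + 1)) + 19/(63*(r - 2)) - 14/(9*(r - 5)).
Integrate each term: A/(r−a) contributes A·log|r−a|.

-14*log(r - 5)/9 + 19*log(r - 2)/63 - 5*log(r + 1)/36 - 17*log(r + 5)/28 + C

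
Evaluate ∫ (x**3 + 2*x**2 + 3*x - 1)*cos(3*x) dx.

Use integration by parts with u = x**3 + 2*x**2 + 3*x - 1, dv = cos(3*x) dx, so v = sin(3*x)/3.
Apply parts 3 times (tabular method): alternate signs, differentiate u down to 0, integrate dv up.

x**3*sin(3*x)/3 + 2*x**2*sin(3*x)/3 + x**2*cos(3*x)/3 + 7*x*sin(3*x)/9 + 4*x*cos(3*x)/9 - 13*sin(3*x)/27 + 7*cos(3*x)/27 + C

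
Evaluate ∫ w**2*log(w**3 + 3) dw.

w**3*log(w**3 + 3)/3 - w**3/3 + log(w**3 + 3) + C

Let u = w**3 + 3, so du = (3*w**2) dw.
The integral becomes (1/3)·∫ log(u) du; integrate by parts with u′=log(u), dv′=du.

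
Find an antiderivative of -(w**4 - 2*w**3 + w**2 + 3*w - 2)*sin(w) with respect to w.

w**4*cos(w) - 4*w**3*sin(w) - 2*w**3*cos(w) + 6*w**2*sin(w) - 11*w**2*cos(w) + 22*w*sin(w) + 15*w*cos(w) - 15*sin(w) + 20*cos(w) + C

Use integration by parts with u = w**4 - 2*w**3 + w**2 + 3*w - 2, dv = -sin(w) dw, so v = cos(w).
Apply parts 4 times (tabular method): alternate signs, differentiate u down to 0, integrate dv up.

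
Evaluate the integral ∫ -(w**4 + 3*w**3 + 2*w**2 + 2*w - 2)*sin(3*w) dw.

Use integration by parts with u = w**4 + 3*w**3 + 2*w**2 + 2*w - 2, dv = -sin(3*w) dw, so v = cos(3*w)/3.
Apply parts 4 times (tabular method): alternate signs, differentiate u down to 0, integrate dv up.

w**4*cos(3*w)/3 - 4*w**3*sin(3*w)/9 + w**3*cos(3*w) - w**2*sin(3*w) + 2*w**2*cos(3*w)/9 - 4*w*sin(3*w)/27 - 58*cos(3*w)/81 + C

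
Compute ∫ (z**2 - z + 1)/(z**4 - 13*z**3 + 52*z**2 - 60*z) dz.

Factor the denominator: z*(z - 6)*(z - 5)*(z - 2).
Partial-fraction decomposition: 1/(8*(z - 2)) - 7/(5*(z - 5)) + 31/(24*(z - 6)) - 1/(60*z).
Integrate each term: A/(z−a) contributes A·log|z−a|.

-log(z)/60 + 31*log(z - 6)/24 - 7*log(z - 5)/5 + log(z - 2)/8 + C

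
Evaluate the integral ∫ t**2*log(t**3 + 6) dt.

Let u = t**3 + 6, so du = (3*t**2) dt.
The integral becomes (1/3)·∫ log(u) du; integrate by parts with u′=log(u), dv′=du.

t**3*log(t**3 + 6)/3 - t**3/3 + 2*log(t**3 + 6) + C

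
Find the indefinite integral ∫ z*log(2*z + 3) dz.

Use integration by parts with u = log(2*z + 3), dv = z dz.
Then du = 2/(2*z + 3) dz and v = z**2/2.

z**2*log(2*z + 3)/2 - z**2/4 + 3*z/4 - 9*log(2*z + 3)/8 + C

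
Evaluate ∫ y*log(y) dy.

Use integration by parts with u = log(y), dv = y dy.
Then du = 1/y dy and v = y**2/2.

y**2*log(y)/2 - y**2/4 + C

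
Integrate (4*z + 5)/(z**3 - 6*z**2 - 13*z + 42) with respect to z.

Factor the denominator: (z - 7)*(z - 2)*(z + 3).
Partial-fraction decomposition: -7/(50*(z + 3)) - 13/(25*(z - 2)) + 33/(50*(z - 7)).
Integrate each term: A/(z−a) contributes A·log|z−a|.

33*log(z - 7)/50 - 13*log(z - 2)/25 - 7*log(z + 3)/50 + C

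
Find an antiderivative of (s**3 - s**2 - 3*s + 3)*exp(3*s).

Use integration by parts with u = s**3 - s**2 - 3*s + 3, dv = exp(3*s) ds, so v = exp(3*s)/3.
Apply parts 3 times (tabular method): alternate signs, differentiate u down to 0, integrate dv up.

(9*s**3 - 18*s**2 - 15*s + 32)*exp(3*s)/27 + C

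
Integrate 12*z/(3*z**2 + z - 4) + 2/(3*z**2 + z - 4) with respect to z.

Let u = 3*z**2 + z - 4, so du = (6*z + 1) dz.
Rewriting, the integral becomes 2·∫ 1/u du = 2·log(u).
Substituting back, u = 3*z**2 + z - 4.

2*log(3*z**2 + z - 4) + C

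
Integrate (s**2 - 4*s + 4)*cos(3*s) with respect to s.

s**2*sin(3*s)/3 - 4*s*sin(3*s)/3 + 2*s*cos(3*s)/9 + 34*sin(3*s)/27 - 4*cos(3*s)/9 + C

Use integration by parts with u = s**2 - 4*s + 4, dv = cos(3*s) ds, so v = sin(3*s)/3.
Apply parts 2 times (tabular method): alternate signs, differentiate u down to 0, integrate dv up.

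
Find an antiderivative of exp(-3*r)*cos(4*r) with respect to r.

Let I denote the integral. Integrate by parts with u = cos(4*r), dv = exp(-3*r) dr, so v = -exp(-3*r)/3: I = -exp(-3*r)*cos(4*r)/3 − (4/3)·∫ exp(-3*r)*sin(4*r) dr.
Apply parts again with u = sin(4*r), dv = exp(-3*r) dr: ∫ exp(-3*r)*sin(4*r) dr = -exp(-3*r)*sin(4*r)/3 + (4/3)·I. Substituting back brings back I: I = 4*exp(-3*r)*sin(4*r)/9 - exp(-3*r)*cos(4*r)/3 − (16/9)·I.
Solving for I: (1 + 16/9)·I equals the remaining terms, so I = (9/25)·(4*exp(-3*r)*sin(4*r)/9 - exp(-3*r)*cos(4*r)/3).

4*exp(-3*r)*sin(4*r)/25 - 3*exp(-3*r)*cos(4*r)/25 + C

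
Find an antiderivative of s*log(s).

Use integration by parts with u = log(s), dv = s ds.
Then du = 1/s ds and v = s**2/2.

s**2*log(s)/2 - s**2/4 + C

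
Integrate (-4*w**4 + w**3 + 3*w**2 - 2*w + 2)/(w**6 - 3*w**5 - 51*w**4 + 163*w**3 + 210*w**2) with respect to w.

-373*log(w)/22050 - 2435*log(w - 6)/1638 + 577*log(w - 5)/450 + log(w + 1)/126 + 1223*log(w + 7)/5733 - 1/(105*w) + C

Factor the denominator: w**2*(w - 6)*(w - 5)*(w + 1)*(w + 7).
Partial-fraction decomposition: 1223/(5733*(w + 7)) + 1/(126*(w + 1)) + 577/(450*(w - 5)) - 2435/(1638*(w - 6)) - 373/(22050*w) + 1/(105*w**2).
Integrate each term; A/(w−a) gives A·log|w−a|; A/(w−a)² gives −A/(w−a).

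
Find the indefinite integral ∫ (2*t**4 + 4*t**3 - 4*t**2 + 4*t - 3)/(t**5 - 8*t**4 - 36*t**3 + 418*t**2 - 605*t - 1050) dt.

Factor the denominator: (t - 6)*(t - 5)**2*(t + 1)*(t + 7).
Partial-fraction decomposition: 3203/(11232*(t + 7)) + 13/(1512*(t + 1)) - 10057/(288*(t - 5)) - 1667/(72*(t - 5)**2) + 3333/(91*(t - 6)).
Integrate each term; A/(t−a) gives A·log|t−a|; A/(t−a)² gives −A/(t−a).

3333*log(t - 6)/91 - 10057*log(t - 5)/288 + 13*log(t + 1)/1512 + 3203*log(t + 7)/11232 + 1667/(72*t - 360) + C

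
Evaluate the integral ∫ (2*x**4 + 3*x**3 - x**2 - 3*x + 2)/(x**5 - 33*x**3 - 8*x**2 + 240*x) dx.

Factor the denominator: x*(x - 5)*(x - 3)*(x + 4)**2.
Partial-fraction decomposition: 8515/(10584*(x + 4)) - 53/(42*(x + 4)**2) - 227/(294*(x - 3)) + 529/(270*(x - 5)) + 1/(120*x).
Integrate each term; A/(x−a) gives A·log|x−a|; A/(x−a)² gives −A/(x−a).

log(x)/120 + 529*log(x - 5)/270 - 227*log(x - 3)/294 + 8515*log(x + 4)/10584 + 53/(42*x + 168) + C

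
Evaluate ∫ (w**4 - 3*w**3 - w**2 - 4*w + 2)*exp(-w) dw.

(-w**4 - w**3 - 2*w**2 - 2)*exp(-w) + C

Use integration by parts with u = w**4 - 3*w**3 - w**2 - 4*w + 2, dv = exp(-w) dw, so v = -exp(-w).
Apply parts 4 times (tabular method): alternate signs, differentiate u down to 0, integrate dv up.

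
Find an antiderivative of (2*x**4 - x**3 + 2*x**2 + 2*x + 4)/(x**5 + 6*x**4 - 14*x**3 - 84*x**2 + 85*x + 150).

Factor the denominator: (x - 3)*(x - 2)*(x + 1)*(x + 5)**2.
Partial-fraction decomposition: 20057/(12544*(x + 5)) - 1419/(224*(x + 5)**2) + 7/(192*(x + 1)) - 40/(147*(x - 2)) + 163/(256*(x - 3)).
Integrate each term; A/(x−a) gives A·log|x−a|; A/(x−a)² gives −A/(x−a).

163*log(x - 3)/256 - 40*log(x - 2)/147 + 7*log(x + 1)/192 + 20057*log(x + 5)/12544 + 1419/(224*x + 1120) + C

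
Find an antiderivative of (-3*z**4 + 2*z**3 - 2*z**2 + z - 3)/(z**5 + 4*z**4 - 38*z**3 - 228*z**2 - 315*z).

Factor the denominator: z*(z - 7)*(z + 3)**2*(z + 5).
Partial-fraction decomposition: -2183/(240*(z + 5)) + 1031/(150*(z + 3)) - 107/(20*(z + 3)**2) - 6611/(8400*(z - 7)) + 1/(105*z).
Integrate each term; A/(z−a) gives A·log|z−a|; A/(z−a)² gives −A/(z−a).

log(z)/105 - 6611*log(z - 7)/8400 + 1031*log(z + 3)/150 - 2183*log(z + 5)/240 + 107/(20*z + 60) + C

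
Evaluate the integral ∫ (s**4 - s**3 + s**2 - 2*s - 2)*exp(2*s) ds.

(4*s**4 - 12*s**3 + 22*s**2 - 30*s + 7)*exp(2*s)/8 + C

Use integration by parts with u = s**4 - s**3 + s**2 - 2*s - 2, dv = exp(2*s) ds, so v = exp(2*s)/2.
Apply parts 4 times (tabular method): alternate signs, differentiate u down to 0, integrate dv up.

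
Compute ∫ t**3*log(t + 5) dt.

t**4*log(t + 5)/4 - t**4/16 + 5*t**3/12 - 25*t**2/8 + 125*t/4 - 625*log(t + 5)/4 + C

Use integration by parts with u = log(t + 5), dv = t**3 dt.
Then du = 1/(t + 5) dt and v = t**4/4.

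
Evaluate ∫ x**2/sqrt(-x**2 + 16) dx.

-x*sqrt(-x**2 + 16)/2 + 8*asin(x/4) + C

Substitute x = 4·sin(θ), so dx = 4·cos(θ) dθ and the radical becomes sqrt(-x**2 + 16) = 4·cos(θ) by the Pythagorean identity.
Integrate the resulting trig expression in θ, then back-substitute θ = asin(x/4), sin(θ) = x/4, cos(θ) = sqrt(-x**2 + 16)/4 (absorbing any constant into C).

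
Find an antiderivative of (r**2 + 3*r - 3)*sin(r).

Use integration by parts with u = r**2 + 3*r - 3, dv = sin(r) dr, so v = -cos(r).
Apply parts 2 times (tabular method): alternate signs, differentiate u down to 0, integrate dv up.

-r**2*cos(r) + 2*r*sin(r) - 3*r*cos(r) + 3*sin(r) + 5*cos(r) + C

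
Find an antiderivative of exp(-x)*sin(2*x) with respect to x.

Let I denote the integral. Integrate by parts with u = sin(2*x), dv = exp(-x) dx, so v = -exp(-x): I = -exp(-x)*sin(2*x) + 2·∫ exp(-x)*cos(2*x) dx.
Apply parts again with u = cos(2*x), dv = exp(-x) dx: ∫ exp(-x)*cos(2*x) dx = -exp(-x)*cos(2*x) − 2·I. Substituting back brings back I: I = -exp(-x)*sin(2*x) - 2*exp(-x)*cos(2*x) − 4·I.
Solving for I: (1 + 4)·I equals the remaining terms, so I = (1/5)·(-exp(-x)*sin(2*x) - 2*exp(-x)*cos(2*x)).

-exp(-x)*sin(2*x)/5 - 2*exp(-x)*cos(2*x)/5 + C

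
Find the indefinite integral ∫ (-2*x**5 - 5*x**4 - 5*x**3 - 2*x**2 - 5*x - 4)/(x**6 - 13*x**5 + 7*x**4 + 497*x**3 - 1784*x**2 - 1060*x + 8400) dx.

-47471*log(x - 7)/1404 + 270173*log(x - 5)/23716 + 926*log(x - 4)/45 + 11*log(x + 2)/5292 - 5053*log(x + 6)/31460 - 10079/(154*x - 770) + C

Factor the denominator: (x - 7)*(x - 5)**2*(x - 4)*(x + 2)*(x + 6).
Partial-fraction decomposition: -5053/(31460*(x + 6)) + 11/(5292*(x + 2)) + 926/(45*(x - 4)) + 270173/(23716*(x - 5)) + 10079/(154*(x - 5)**2) - 47471/(1404*(x - 7)).
Integrate each term; A/(x−a) gives A·log|x−a|; A/(x−a)² gives −A/(x−a).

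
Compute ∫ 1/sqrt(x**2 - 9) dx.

log(x + sqrt(x**2 - 9)) + C

Substitute x = 3·sec(θ), so dx = 3·sec(θ)*tan(θ) dθ and the radical becomes sqrt(x**2 - 9) = 3·tan(θ) by the Pythagorean identity.
Integrate the resulting trig expression in θ, then back-substitute sec(θ) = x/3, tan(θ) = sqrt(x**2 - 9)/3 (absorbing any constant into C).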